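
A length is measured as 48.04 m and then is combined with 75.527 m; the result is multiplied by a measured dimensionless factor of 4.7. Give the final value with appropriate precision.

5.8 × 10² m

48.04 m + 75.527 m = 123.567 m; the sum is limited to 2 decimal places (5 s.f.).
Carrying full precision, 123.567 × 4.7 = 580.7649 m; 4.7 has 2 s.f., so the result keeps min(5, 2) = 2 s.f.
Rounded to 2 significant figures: 5.8 × 10² m.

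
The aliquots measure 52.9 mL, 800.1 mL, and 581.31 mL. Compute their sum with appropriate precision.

52.9 mL + 800.1 mL + 581.31 mL = 1434.31 mL.
Addition/subtraction keeps the fewest decimal places: 52.9 → 1 decimal place, 800.1 → 1 decimal place, 581.31 → 2 decimal places; limit is 1.
Rounded to 1 decimal place: 1434.3 mL.

1434.3 mL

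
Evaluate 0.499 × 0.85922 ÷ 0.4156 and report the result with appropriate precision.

0.499 × 0.85922 ÷ 0.4156 = 1.03164287777…
Multiplication/division keeps the fewest significant figures: 0.499 → 3 s.f., 0.85922 → 5 s.f., 0.4156 → 4 s.f.; limit is 3.
Rounded to 3 significant figures: 1.03.

1.03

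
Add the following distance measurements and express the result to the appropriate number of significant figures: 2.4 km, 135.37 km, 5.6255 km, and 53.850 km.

1.972 × 10² km

2.4 km + 135.37 km + 5.6255 km + 53.850 km = 197.2455 km.
Addition/subtraction keeps the fewest decimal places: 2.4 → 1 decimal place, 135.37 → 2 decimal places, 5.6255 → 4 decimal places, 53.850 → 3 decimal places; limit is 1.
Rounded to 1 decimal place: 1.972 × 10² km.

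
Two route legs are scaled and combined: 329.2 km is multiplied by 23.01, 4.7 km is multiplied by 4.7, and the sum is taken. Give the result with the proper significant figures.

7597 km

329.2 × 23.01 = 7574.892 → 7575 km (4 s.f., last digit at the 10^0 place).
4.7 × 4.7 = 22.09 → 22 km (2 s.f., last digit at the 10^0 place).
Sum: 7596.982 km; keep the coarser place, 10^0.
Result: 7597 km.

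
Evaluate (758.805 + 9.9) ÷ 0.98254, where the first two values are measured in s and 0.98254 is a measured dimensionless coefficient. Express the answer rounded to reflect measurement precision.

782.4 s

758.805 s + 9.9 s = 768.705 s; the sum is limited to 1 decimal place (4 s.f.).
Carrying full precision, 768.705 ÷ 0.98254 = 782.365094551… s; 0.98254 has 5 s.f., so the result keeps min(4, 5) = 4 s.f.
Rounded to 4 significant figures: 782.4 s.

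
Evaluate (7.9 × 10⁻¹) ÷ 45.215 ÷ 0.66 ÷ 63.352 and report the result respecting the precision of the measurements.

4.2 × 10⁻⁴

(7.9 × 10⁻¹) ÷ 45.215 ÷ 0.66 ÷ 63.352 = 0.00041786913164…
Multiplication/division keeps the fewest significant figures: 7.9 × 10⁻¹ → 2 s.f., 45.215 → 5 s.f., 0.66 → 2 s.f., 63.352 → 5 s.f.; limit is 2.
Rounded to 2 significant figures: 4.2 × 10⁻⁴.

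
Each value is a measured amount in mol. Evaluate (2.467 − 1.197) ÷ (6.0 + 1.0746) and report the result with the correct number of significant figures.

0.18

2.467 − 1.197 = 1.270, limited to 3 d.p. → 4 s.f.; 6.0 + 1.0746 = 7.0746, limited to 1 d.p. → 2 s.f.
Carrying full precision, 1.270 ÷ 7.0746 = 0.179515449637…; keep min(4, 2) = 2 s.f.
Rounded to 2 significant figures: 0.18.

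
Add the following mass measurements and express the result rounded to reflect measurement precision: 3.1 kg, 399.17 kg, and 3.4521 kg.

405.7 kg

3.1 kg + 399.17 kg + 3.4521 kg = 405.7221 kg.
Addition/subtraction keeps the fewest decimal places: 3.1 → 1 decimal place, 399.17 → 2 decimal places, 3.4521 → 4 decimal places; limit is 1.
Rounded to 1 decimal place: 405.7 kg.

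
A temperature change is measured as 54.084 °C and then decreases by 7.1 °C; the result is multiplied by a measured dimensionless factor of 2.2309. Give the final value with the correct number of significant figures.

105 °C

54.084 °C − 7.1 °C = 46.984 °C; the difference is limited to 1 decimal place (3 s.f.).
Carrying full precision, 46.984 × 2.2309 = 104.8166056 °C; 2.2309 has 5 s.f., so the result keeps min(3, 5) = 3 s.f.
Rounded to 3 significant figures: 105 °C.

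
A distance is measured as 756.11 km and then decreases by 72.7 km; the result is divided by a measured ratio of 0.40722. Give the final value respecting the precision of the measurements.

1678 km

756.11 km − 72.7 km = 683.41 km; the difference is limited to 1 decimal place (4 s.f.).
Carrying full precision, 683.41 ÷ 0.40722 = 1678.23289622… km; 0.40722 has 5 s.f., so the result keeps min(4, 5) = 4 s.f.
Rounded to 4 significant figures: 1678 km.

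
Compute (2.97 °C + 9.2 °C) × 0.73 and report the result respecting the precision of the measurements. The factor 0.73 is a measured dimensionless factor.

8.9 °C

2.97 °C + 9.2 °C = 12.17 °C; the sum is limited to 1 decimal place (3 s.f.).
Carrying full precision, 12.17 × 0.73 = 8.8841 °C; 0.73 has 2 s.f., so the result keeps min(3, 2) = 2 s.f.
Rounded to 2 significant figures: 8.9 °C.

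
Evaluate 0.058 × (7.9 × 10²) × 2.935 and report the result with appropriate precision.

1.3 × 10²

0.058 × (7.9 × 10²) × 2.935 = 134.4817
Multiplication/division keeps the fewest significant figures: 0.058 → 2 s.f., 7.9 × 10² → 2 s.f., 2.935 → 4 s.f.; limit is 2.
Rounded to 2 significant figures: 1.3 × 10².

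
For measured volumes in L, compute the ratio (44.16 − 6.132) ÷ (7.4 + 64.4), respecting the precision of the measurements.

0.530

44.16 − 6.132 = 38.028, limited to 2 d.p. → 4 s.f.; 7.4 + 64.4 = 71.8, limited to 1 d.p. → 3 s.f.
Carrying full precision, 38.028 ÷ 71.8 = 0.529637883008…; keep min(4, 3) = 3 s.f.
Rounded to 3 significant figures: 0.530.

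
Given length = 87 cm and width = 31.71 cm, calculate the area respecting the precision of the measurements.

area = 87 cm × 31.71 cm = 2758.77 cm².
87 has 2 significant figures; 31.71 has 4.
Division/multiplication keeps the fewest: 2 significant figures.
Rounded: 2.8 × 10^3 cm².

2.8 × 10^3 cm²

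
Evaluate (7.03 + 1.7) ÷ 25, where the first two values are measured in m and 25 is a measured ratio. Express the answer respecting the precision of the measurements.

0.35 m

7.03 m + 1.7 m = 8.73 m; the sum is limited to 1 decimal place (2 s.f.).
Carrying full precision, 8.73 ÷ 25 = 0.3492 m; 25 has 2 s.f., so the result keeps min(2, 2) = 2 s.f.
Rounded to 2 significant figures: 0.35 m.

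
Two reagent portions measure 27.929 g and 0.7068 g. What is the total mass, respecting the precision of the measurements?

28.636 g

27.929 g + 0.7068 g = 28.6358 g.
Addition/subtraction keeps the fewest decimal places: 27.929 → 3 decimal places, 0.7068 → 4 decimal places; limit is 3.
Rounded to 3 decimal places: 28.636 g.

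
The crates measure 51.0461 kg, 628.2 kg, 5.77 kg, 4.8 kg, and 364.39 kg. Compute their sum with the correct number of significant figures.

1.0542 × 10^3 kg

51.0461 kg + 628.2 kg + 5.77 kg + 4.8 kg + 364.39 kg = 1054.2061 kg.
Addition/subtraction keeps the fewest decimal places: 51.0461 → 4 decimal places, 628.2 → 1 decimal place, 5.77 → 2 decimal places, 4.8 → 1 decimal place, 364.39 → 2 decimal places; limit is 1.
Rounded to 1 decimal place: 1.0542 × 10^3 kg.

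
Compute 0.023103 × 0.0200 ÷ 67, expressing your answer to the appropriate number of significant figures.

0.023103 × 0.0200 ÷ 67 = 0.00000689641791045…
Multiplication/division keeps the fewest significant figures: 0.023103 → 5 s.f., 0.0200 → 3 s.f., 67 → 2 s.f.; limit is 2.
Rounded to 2 significant figures: 6.9 × 10^-6.

6.9 × 10^-6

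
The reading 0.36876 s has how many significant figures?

0.36876: leading zeros are not significant.

5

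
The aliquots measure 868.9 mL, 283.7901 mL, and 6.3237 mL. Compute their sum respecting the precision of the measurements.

868.9 mL + 283.7901 mL + 6.3237 mL = 1159.0138 mL.
Addition/subtraction keeps the fewest decimal places: 868.9 → 1 decimal place, 283.7901 → 4 decimal places, 6.3237 → 4 decimal places; limit is 1.
Rounded to 1 decimal place: 1159.0 mL.

1159.0 mL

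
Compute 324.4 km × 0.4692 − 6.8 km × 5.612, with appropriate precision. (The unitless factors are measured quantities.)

114 km

324.4 × 0.4692 = 152.20848 → 152.2 km (4 s.f., last digit at the 10^-1 place).
6.8 × 5.612 = 38.1616 → 38 km (2 s.f., last digit at the 10^0 place).
Difference: 114.04688 km; keep the coarser place, 10^0.
Result: 114 km.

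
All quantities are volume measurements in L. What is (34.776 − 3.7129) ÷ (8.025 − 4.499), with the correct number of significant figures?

8.810

34.776 − 3.7129 = 31.0631, limited to 3 d.p. → 5 s.f.; 8.025 − 4.499 = 3.526, limited to 3 d.p. → 4 s.f.
Carrying full precision, 31.0631 ÷ 3.526 = 8.80972773681…; keep min(5, 4) = 4 s.f.
Rounded to 4 significant figures: 8.810.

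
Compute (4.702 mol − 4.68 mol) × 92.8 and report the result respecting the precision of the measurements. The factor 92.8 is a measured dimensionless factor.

4.702 mol − 4.68 mol = 0.022 mol; the difference is limited to 2 decimal places (1 s.f.).
Carrying full precision, 0.022 × 92.8 = 2.0416 mol; 92.8 has 3 s.f., so the result keeps min(1, 3) = 1 s.f.
Rounded to 1 significant figure: 2 mol.

2 mol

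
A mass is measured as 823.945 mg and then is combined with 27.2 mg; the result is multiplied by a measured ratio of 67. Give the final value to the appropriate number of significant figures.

5.7 × 10⁴ mg

823.945 mg + 27.2 mg = 851.145 mg; the sum is limited to 1 decimal place (4 s.f.).
Carrying full precision, 851.145 × 67 = 57026.715 mg; 67 has 2 s.f., so the result keeps min(4, 2) = 2 s.f.
Rounded to 2 significant figures: 5.7 × 10⁴ mg.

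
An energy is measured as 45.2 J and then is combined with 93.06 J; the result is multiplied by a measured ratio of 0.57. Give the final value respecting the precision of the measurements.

45.2 J + 93.06 J = 138.26 J; the sum is limited to 1 decimal place (4 s.f.).
Carrying full precision, 138.26 × 0.57 = 78.8082 J; 0.57 has 2 s.f., so the result keeps min(4, 2) = 2 s.f.
Rounded to 2 significant figures: 79 J.

79 J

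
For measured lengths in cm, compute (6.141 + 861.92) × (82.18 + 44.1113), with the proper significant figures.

6.141 + 861.92 = 868.061, limited to 2 d.p. → 5 s.f.; 82.18 + 44.1113 = 126.2913, limited to 2 d.p. → 5 s.f.
Carrying full precision, 868.061 × 126.2913 = 109628.552169…; keep min(5, 5) = 5 s.f.
Rounded to 5 significant figures: 1.0963 × 10^5 cm².

1.0963 × 10^5 cm²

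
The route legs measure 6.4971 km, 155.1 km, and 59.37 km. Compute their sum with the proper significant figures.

221.0 km

6.4971 km + 155.1 km + 59.37 km = 220.9671 km.
Addition/subtraction keeps the fewest decimal places: 6.4971 → 4 decimal places, 155.1 → 1 decimal place, 59.37 → 2 decimal places; limit is 1.
Rounded to 1 decimal place: 221.0 km.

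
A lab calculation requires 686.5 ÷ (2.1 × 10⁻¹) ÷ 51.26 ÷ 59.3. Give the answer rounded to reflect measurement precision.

686.5 ÷ (2.1 × 10⁻¹) ÷ 51.26 ÷ 59.3 = 1.07544437315…
Multiplication/division keeps the fewest significant figures: 686.5 → 4 s.f., 2.1 × 10⁻¹ → 2 s.f., 51.26 → 4 s.f., 59.3 → 3 s.f.; limit is 2.
Rounded to 2 significant figures: 1.1.

1.1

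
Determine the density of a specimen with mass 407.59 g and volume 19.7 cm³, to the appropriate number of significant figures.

density = 407.59 g ÷ 19.7 cm³ = 20.6898477157… g/cm³.
407.59 has 5 significant figures; 19.7 has 3.
Division/multiplication keeps the fewest: 3 significant figures.
Rounded: 20.7 g/cm³.

20.7 g/cm³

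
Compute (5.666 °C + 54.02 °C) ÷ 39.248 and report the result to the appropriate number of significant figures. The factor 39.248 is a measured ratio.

5.666 °C + 54.02 °C = 59.686 °C; the sum is limited to 2 decimal places (4 s.f.).
Carrying full precision, 59.686 ÷ 39.248 = 1.52073991031… °C; 39.248 has 5 s.f., so the result keeps min(4, 5) = 4 s.f.
Rounded to 4 significant figures: 1.521 °C.

1.521 °C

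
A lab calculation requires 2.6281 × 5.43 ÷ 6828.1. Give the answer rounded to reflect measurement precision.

2.09 × 10⁻³

2.6281 × 5.43 ÷ 6828.1 = 0.00208997861777…
Multiplication/division keeps the fewest significant figures: 2.6281 → 5 s.f., 5.43 → 3 s.f., 6828.1 → 5 s.f.; limit is 3.
Rounded to 3 significant figures: 2.09 × 10⁻³.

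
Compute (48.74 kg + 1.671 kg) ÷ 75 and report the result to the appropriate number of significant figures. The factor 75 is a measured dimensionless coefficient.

48.74 kg + 1.671 kg = 50.411 kg; the sum is limited to 2 decimal places (4 s.f.).
Carrying full precision, 50.411 ÷ 75 = 0.672146666667… kg; 75 has 2 s.f., so the result keeps min(4, 2) = 2 s.f.
Rounded to 2 significant figures: 0.67 kg.

0.67 kg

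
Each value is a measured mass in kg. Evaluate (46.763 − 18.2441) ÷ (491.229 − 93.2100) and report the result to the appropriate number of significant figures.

0.071652

46.763 − 18.2441 = 28.5189, limited to 3 d.p. → 5 s.f.; 491.229 − 93.2100 = 398.0190, limited to 3 d.p. → 6 s.f.
Carrying full precision, 28.5189 ÷ 398.0190 = 0.0716521070602…; keep min(5, 6) = 5 s.f.
Rounded to 5 significant figures: 0.071652.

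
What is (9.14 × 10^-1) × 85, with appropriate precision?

78

(9.14 × 10^-1) × 85 = 77.69
Multiplication/division keeps the fewest significant figures: 9.14 × 10^-1 → 3 s.f., 85 → 2 s.f.; limit is 2.
Rounded to 2 significant figures: 78.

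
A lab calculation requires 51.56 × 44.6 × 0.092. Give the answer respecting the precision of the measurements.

2.1 × 10^2

51.56 × 44.6 × 0.092 = 211.560992
Multiplication/division keeps the fewest significant figures: 51.56 → 4 s.f., 44.6 → 3 s.f., 0.092 → 2 s.f.; limit is 2.
Rounded to 2 significant figures: 2.1 × 10^2.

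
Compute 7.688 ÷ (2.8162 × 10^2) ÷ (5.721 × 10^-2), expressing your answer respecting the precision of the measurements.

0.4772

7.688 ÷ (2.8162 × 10^2) ÷ (5.721 × 10^-2) = 0.477175275305…
Multiplication/division keeps the fewest significant figures: 7.688 → 4 s.f., 2.8162 × 10^2 → 5 s.f., 5.721 × 10^-2 → 4 s.f.; limit is 4.
Rounded to 4 significant figures: 0.4772.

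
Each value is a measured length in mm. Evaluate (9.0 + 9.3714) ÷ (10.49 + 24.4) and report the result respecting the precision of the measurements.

9.0 + 9.3714 = 18.3714, limited to 1 d.p. → 3 s.f.; 10.49 + 24.4 = 34.89, limited to 1 d.p. → 3 s.f.
Carrying full precision, 18.3714 ÷ 34.89 = 0.526552020636…; keep min(3, 3) = 3 s.f.
Rounded to 3 significant figures: 0.527.

0.527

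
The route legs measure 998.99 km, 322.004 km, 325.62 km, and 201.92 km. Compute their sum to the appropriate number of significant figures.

1848.53 km

998.99 km + 322.004 km + 325.62 km + 201.92 km = 1848.534 km.
Addition/subtraction keeps the fewest decimal places: 998.99 → 2 decimal places, 322.004 → 3 decimal places, 325.62 → 2 decimal places, 201.92 → 2 decimal places; limit is 2.
Rounded to 2 decimal places: 1848.53 km.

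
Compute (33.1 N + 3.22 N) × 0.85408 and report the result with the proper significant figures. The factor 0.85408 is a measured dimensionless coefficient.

31.0 N

33.1 N + 3.22 N = 36.32 N; the sum is limited to 1 decimal place (3 s.f.).
Carrying full precision, 36.32 × 0.85408 = 31.0201856 N; 0.85408 has 5 s.f., so the result keeps min(3, 5) = 3 s.f.
Rounded to 3 significant figures: 31.0 N.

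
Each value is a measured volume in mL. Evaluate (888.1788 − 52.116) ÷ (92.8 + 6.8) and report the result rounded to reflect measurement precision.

888.1788 − 52.116 = 836.0628, limited to 3 d.p. → 6 s.f.; 92.8 + 6.8 = 99.6, limited to 1 d.p. → 3 s.f.
Carrying full precision, 836.0628 ÷ 99.6 = 8.39420481928…; keep min(6, 3) = 3 s.f.
Rounded to 3 significant figures: 8.39.

8.39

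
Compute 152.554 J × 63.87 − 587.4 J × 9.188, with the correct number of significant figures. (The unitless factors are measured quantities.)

152.554 × 63.87 = 9743.62398 → 9744 J (4 s.f., last digit at the 10^0 place).
587.4 × 9.188 = 5397.0312 → 5397 J (4 s.f., last digit at the 10^0 place).
Difference: 4346.59278 J; keep the coarser place, 10^0.
Result: 4.347 × 10³ J.

4.347 × 10³ J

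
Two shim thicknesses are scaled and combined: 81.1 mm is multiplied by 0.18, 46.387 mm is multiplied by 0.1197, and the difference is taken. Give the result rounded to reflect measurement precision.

9 mm

81.1 × 0.18 = 14.598 → 15 mm (2 s.f., last digit at the 10^0 place).
46.387 × 0.1197 = 5.5525239 → 5.553 mm (4 s.f., last digit at the 10^-3 place).
Difference: 9.0454761 mm; keep the coarser place, 10^0.
Result: 9 mm.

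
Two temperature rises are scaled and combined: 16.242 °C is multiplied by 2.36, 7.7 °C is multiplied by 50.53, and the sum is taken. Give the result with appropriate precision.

4.3 × 10² °C

16.242 × 2.36 = 38.33112 → 38.3 °C (3 s.f., last digit at the 10^-1 place).
7.7 × 50.53 = 389.081 → 3.9 × 10² °C (2 s.f., last digit at the 10^1 place).
Sum: 427.41212 °C; keep the coarser place, 10^1.
Result: 4.3 × 10² °C.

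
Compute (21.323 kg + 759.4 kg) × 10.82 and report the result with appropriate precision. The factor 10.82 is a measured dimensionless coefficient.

21.323 kg + 759.4 kg = 780.723 kg; the sum is limited to 1 decimal place (4 s.f.).
Carrying full precision, 780.723 × 10.82 = 8447.42286 kg; 10.82 has 4 s.f., so the result keeps min(4, 4) = 4 s.f.
Rounded to 4 significant figures: 8447 kg.

8447 kg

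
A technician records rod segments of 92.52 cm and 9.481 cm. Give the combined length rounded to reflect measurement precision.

102.00 cm

92.52 cm + 9.481 cm = 102.001 cm.
Addition/subtraction keeps the fewest decimal places: 92.52 → 2 decimal places, 9.481 → 3 decimal places; limit is 2.
Rounded to 2 decimal places: 102.00 cm.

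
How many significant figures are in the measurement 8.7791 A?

5

8.7791: every digit is nonzero and significant.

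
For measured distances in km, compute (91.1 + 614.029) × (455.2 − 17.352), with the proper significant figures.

3.087 × 10^5 km²

91.1 + 614.029 = 705.129, limited to 1 d.p. → 4 s.f.; 455.2 − 17.352 = 437.848, limited to 1 d.p. → 4 s.f.
Carrying full precision, 705.129 × 437.848 = 308739.322392; keep min(4, 4) = 4 s.f.
Rounded to 4 significant figures: 3.087 × 10^5 km².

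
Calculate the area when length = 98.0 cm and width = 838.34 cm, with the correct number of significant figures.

8.22 × 10^4 cm²

area = 98.0 cm × 838.34 cm = 82157.32 cm².
98.0 has 3 significant figures; 838.34 has 5.
Division/multiplication keeps the fewest: 3 significant figures.
Rounded: 8.22 × 10^4 cm².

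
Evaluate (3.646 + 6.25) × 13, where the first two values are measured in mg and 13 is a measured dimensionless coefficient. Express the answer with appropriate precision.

1.3 × 10^2 mg

3.646 mg + 6.25 mg = 9.896 mg; the sum is limited to 2 decimal places (3 s.f.).
Carrying full precision, 9.896 × 13 = 128.648 mg; 13 has 2 s.f., so the result keeps min(3, 2) = 2 s.f.
Rounded to 2 significant figures: 1.3 × 10^2 mg.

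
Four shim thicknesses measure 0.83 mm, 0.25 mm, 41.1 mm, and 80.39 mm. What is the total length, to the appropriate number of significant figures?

1.226 × 10² mm

0.83 mm + 0.25 mm + 41.1 mm + 80.39 mm = 122.57 mm.
Addition/subtraction keeps the fewest decimal places: 0.83 → 2 decimal places, 0.25 → 2 decimal places, 41.1 → 1 decimal place, 80.39 → 2 decimal places; limit is 1.
Rounded to 1 decimal place: 1.226 × 10² mm.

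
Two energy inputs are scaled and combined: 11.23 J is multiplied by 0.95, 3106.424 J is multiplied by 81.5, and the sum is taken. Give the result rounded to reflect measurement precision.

11.23 × 0.95 = 10.6685 → 11 J (2 s.f., last digit at the 10^0 place).
3106.424 × 81.5 = 253173.556 → 2.53 × 10⁵ J (3 s.f., last digit at the 10^3 place).
Sum: 253184.2245 J; keep the coarser place, 10^3.
Result: 2.53 × 10⁵ J.

2.53 × 10⁵ J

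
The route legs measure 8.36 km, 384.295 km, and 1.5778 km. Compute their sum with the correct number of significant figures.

394.23 km

8.36 km + 384.295 km + 1.5778 km = 394.2328 km.
Addition/subtraction keeps the fewest decimal places: 8.36 → 2 decimal places, 384.295 → 3 decimal places, 1.5778 → 4 decimal places; limit is 2.
Rounded to 2 decimal places: 394.23 km.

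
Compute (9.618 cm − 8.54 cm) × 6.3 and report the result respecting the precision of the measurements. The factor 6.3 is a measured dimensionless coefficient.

6.8 cm

9.618 cm − 8.54 cm = 1.078 cm; the difference is limited to 2 decimal places (3 s.f.).
Carrying full precision, 1.078 × 6.3 = 6.7914 cm; 6.3 has 2 s.f., so the result keeps min(3, 2) = 2 s.f.
Rounded to 2 significant figures: 6.8 cm.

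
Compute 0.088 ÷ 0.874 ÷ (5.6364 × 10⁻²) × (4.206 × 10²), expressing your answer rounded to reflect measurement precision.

7.5 × 10²

0.088 ÷ 0.874 ÷ (5.6364 × 10⁻²) × (4.206 × 10²) = 751.343790696…
Multiplication/division keeps the fewest significant figures: 0.088 → 2 s.f., 0.874 → 3 s.f., 5.6364 × 10⁻² → 5 s.f., 4.206 × 10² → 4 s.f.; limit is 2.
Rounded to 2 significant figures: 7.5 × 10².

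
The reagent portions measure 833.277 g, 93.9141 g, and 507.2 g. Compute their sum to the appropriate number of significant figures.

833.277 g + 93.9141 g + 507.2 g = 1434.3911 g.
Addition/subtraction keeps the fewest decimal places: 833.277 → 3 decimal places, 93.9141 → 4 decimal places, 507.2 → 1 decimal place; limit is 1.
Rounded to 1 decimal place: 1.4344 × 10³ g.

1.4344 × 10³ g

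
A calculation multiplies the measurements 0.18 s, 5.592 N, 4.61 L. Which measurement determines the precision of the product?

0.18 s → 2 s.f.; 5.592 N → 4 s.f.; 4.61 L → 3 s.f.
The fewest is 2 significant figures, from 0.18 s.

0.18 s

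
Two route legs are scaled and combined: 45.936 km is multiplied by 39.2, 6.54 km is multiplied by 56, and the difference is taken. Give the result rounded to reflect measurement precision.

45.936 × 39.2 = 1800.6912 → 1.80 × 10³ km (3 s.f., last digit at the 10^1 place).
6.54 × 56 = 366.24 → 3.7 × 10² km (2 s.f., last digit at the 10^1 place).
Difference: 1434.4512 km; keep the coarser place, 10^1.
Result: 1.43 × 10³ km.

1.43 × 10³ km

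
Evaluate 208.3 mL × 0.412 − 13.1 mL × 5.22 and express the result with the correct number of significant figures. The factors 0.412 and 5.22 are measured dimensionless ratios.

208.3 × 0.412 = 85.8196 → 85.8 mL (3 s.f., last digit at the 10^-1 place).
13.1 × 5.22 = 68.382 → 68.4 mL (3 s.f., last digit at the 10^-1 place).
Difference: 17.4376 mL; keep the coarser place, 10^-1.
Result: 17.4 mL.

17.4 mL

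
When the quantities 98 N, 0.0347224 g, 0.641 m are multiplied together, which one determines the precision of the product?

98 N → 2 s.f.; 0.0347224 g → 6 s.f.; 0.641 m → 3 s.f.
The fewest is 2 significant figures, from 98 N.

98 N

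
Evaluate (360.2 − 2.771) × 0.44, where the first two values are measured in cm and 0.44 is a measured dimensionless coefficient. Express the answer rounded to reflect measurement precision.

360.2 cm − 2.771 cm = 357.429 cm; the difference is limited to 1 decimal place (4 s.f.).
Carrying full precision, 357.429 × 0.44 = 157.26876 cm; 0.44 has 2 s.f., so the result keeps min(4, 2) = 2 s.f.
Rounded to 2 significant figures: 1.6 × 10² cm.

1.6 × 10² cm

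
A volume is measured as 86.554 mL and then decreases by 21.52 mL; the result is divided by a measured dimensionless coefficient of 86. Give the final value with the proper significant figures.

0.76 mL

86.554 mL − 21.52 mL = 65.034 mL; the difference is limited to 2 decimal places (4 s.f.).
Carrying full precision, 65.034 ÷ 86 = 0.756209302326… mL; 86 has 2 s.f., so the result keeps min(4, 2) = 2 s.f.
Rounded to 2 significant figures: 0.76 mL.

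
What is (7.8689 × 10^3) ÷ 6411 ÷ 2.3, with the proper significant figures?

(7.8689 × 10^3) ÷ 6411 ÷ 2.3 = 0.533654791696…
Multiplication/division keeps the fewest significant figures: 7.8689 × 10^3 → 5 s.f., 6411 → 4 s.f., 2.3 → 2 s.f.; limit is 2.
Rounded to 2 significant figures: 0.53.

0.53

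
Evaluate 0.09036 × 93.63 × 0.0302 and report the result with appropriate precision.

0.09036 × 93.63 × 0.0302 = 0.25550428536
Multiplication/division keeps the fewest significant figures: 0.09036 → 4 s.f., 93.63 → 4 s.f., 0.0302 → 3 s.f.; limit is 3.
Rounded to 3 significant figures: 0.256.

0.256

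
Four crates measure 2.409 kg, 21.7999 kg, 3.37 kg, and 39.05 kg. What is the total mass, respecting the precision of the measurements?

2.409 kg + 21.7999 kg + 3.37 kg + 39.05 kg = 66.6289 kg.
Addition/subtraction keeps the fewest decimal places: 2.409 → 3 decimal places, 21.7999 → 4 decimal places, 3.37 → 2 decimal places, 39.05 → 2 decimal places; limit is 2.
Rounded to 2 decimal places: 66.63 kg.

66.63 kg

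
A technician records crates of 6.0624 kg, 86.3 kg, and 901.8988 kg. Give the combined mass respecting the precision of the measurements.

9.943 × 10^2 kg

6.0624 kg + 86.3 kg + 901.8988 kg = 994.2612 kg.
Addition/subtraction keeps the fewest decimal places: 6.0624 → 4 decimal places, 86.3 → 1 decimal place, 901.8988 → 4 decimal places; limit is 1.
Rounded to 1 decimal place: 9.943 × 10^2 kg.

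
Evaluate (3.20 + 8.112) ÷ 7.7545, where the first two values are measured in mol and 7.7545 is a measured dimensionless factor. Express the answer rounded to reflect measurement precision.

1.459 mol

3.20 mol + 8.112 mol = 11.312 mol; the sum is limited to 2 decimal places (4 s.f.).
Carrying full precision, 11.312 ÷ 7.7545 = 1.45876587788… mol; 7.7545 has 5 s.f., so the result keeps min(4, 5) = 4 s.f.
Rounded to 4 significant figures: 1.459 mol.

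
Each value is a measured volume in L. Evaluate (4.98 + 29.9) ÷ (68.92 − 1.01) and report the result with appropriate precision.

0.514

4.98 + 29.9 = 34.88, limited to 1 d.p. → 3 s.f.; 68.92 − 1.01 = 67.91, limited to 2 d.p. → 4 s.f.
Carrying full precision, 34.88 ÷ 67.91 = 0.513620968929…; keep min(3, 4) = 3 s.f.
Rounded to 3 significant figures: 0.514.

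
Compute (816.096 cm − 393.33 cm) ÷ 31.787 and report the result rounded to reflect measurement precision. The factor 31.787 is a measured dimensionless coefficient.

13.300 cm

816.096 cm − 393.33 cm = 422.766 cm; the difference is limited to 2 decimal places (5 s.f.).
Carrying full precision, 422.766 ÷ 31.787 = 13.2999653947… cm; 31.787 has 5 s.f., so the result keeps min(5, 5) = 5 s.f.
Rounded to 5 significant figures: 13.300 cm.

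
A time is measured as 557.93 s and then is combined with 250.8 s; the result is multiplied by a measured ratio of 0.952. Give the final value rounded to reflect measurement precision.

770. s

557.93 s + 250.8 s = 808.73 s; the sum is limited to 1 decimal place (4 s.f.).
Carrying full precision, 808.73 × 0.952 = 769.91096 s; 0.952 has 3 s.f., so the result keeps min(4, 3) = 3 s.f.
Rounded to 3 significant figures: 770. s.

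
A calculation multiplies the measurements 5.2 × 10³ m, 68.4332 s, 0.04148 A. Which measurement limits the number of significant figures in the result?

5.2 × 10³ m → 2 s.f.; 68.4332 s → 6 s.f.; 0.04148 A → 4 s.f.
The fewest is 2 significant figures, from 5.2 × 10³ m.

5.2 × 10³ m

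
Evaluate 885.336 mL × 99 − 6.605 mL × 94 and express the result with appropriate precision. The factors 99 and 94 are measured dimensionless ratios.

885.336 × 99 = 87648.264 → 8.8 × 10^4 mL (2 s.f., last digit at the 10^3 place).
6.605 × 94 = 620.87 → 6.2 × 10^2 mL (2 s.f., last digit at the 10^1 place).
Difference: 87027.394 mL; keep the coarser place, 10^3.
Result: 8.7 × 10^4 mL.

8.7 × 10^4 mL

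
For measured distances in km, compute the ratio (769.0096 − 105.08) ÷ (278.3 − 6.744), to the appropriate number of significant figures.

2.445

769.0096 − 105.08 = 663.9296, limited to 2 d.p. → 5 s.f.; 278.3 − 6.744 = 271.556, limited to 1 d.p. → 4 s.f.
Carrying full precision, 663.9296 ÷ 271.556 = 2.4449086008…; keep min(5, 4) = 4 s.f.
Rounded to 4 significant figures: 2.445.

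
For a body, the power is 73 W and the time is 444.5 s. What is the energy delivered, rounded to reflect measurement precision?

3.2 × 10^4 J

energy delivered = 73 W × 444.5 s = 32448.5 J.
73 has 2 significant figures; 444.5 has 4.
Division/multiplication keeps the fewest: 2 significant figures.
Rounded: 3.2 × 10^4 J.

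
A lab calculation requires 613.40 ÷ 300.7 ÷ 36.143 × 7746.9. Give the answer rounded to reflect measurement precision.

4.372 × 10^2

613.40 ÷ 300.7 ÷ 36.143 × 7746.9 = 437.234170909…
Multiplication/division keeps the fewest significant figures: 613.40 → 5 s.f., 300.7 → 4 s.f., 36.143 → 5 s.f., 7746.9 → 5 s.f.; limit is 4.
Rounded to 4 significant figures: 4.372 × 10^2.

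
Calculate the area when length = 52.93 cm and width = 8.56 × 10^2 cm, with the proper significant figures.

4.53 × 10^4 cm²

area = 52.93 cm × 8.56 × 10^2 cm = 45308.08 cm².
52.93 has 4 significant figures; 8.56 × 10^2 has 3.
Division/multiplication keeps the fewest: 3 significant figures.
Rounded: 4.53 × 10^4 cm².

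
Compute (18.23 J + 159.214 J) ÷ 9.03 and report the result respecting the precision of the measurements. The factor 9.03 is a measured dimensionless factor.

19.7 J

18.23 J + 159.214 J = 177.444 J; the sum is limited to 2 decimal places (5 s.f.).
Carrying full precision, 177.444 ÷ 9.03 = 19.6504983389… J; 9.03 has 3 s.f., so the result keeps min(5, 3) = 3 s.f.
Rounded to 3 significant figures: 19.7 J.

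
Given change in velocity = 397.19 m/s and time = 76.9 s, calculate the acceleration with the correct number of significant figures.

acceleration = 397.19 m/s ÷ 76.9 s = 5.16501950585… m/s².
397.19 has 5 significant figures; 76.9 has 3.
Division/multiplication keeps the fewest: 3 significant figures.
Rounded: 5.17 m/s².

5.17 m/s²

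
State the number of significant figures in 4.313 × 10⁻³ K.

4.313 × 10⁻³: in scientific notation every digit of the coefficient is significant.

4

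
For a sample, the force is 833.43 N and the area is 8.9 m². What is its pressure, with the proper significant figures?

94 Pa

pressure = 833.43 N ÷ 8.9 m² = 93.6438202247… Pa.
833.43 has 5 significant figures; 8.9 has 2.
Division/multiplication keeps the fewest: 2 significant figures.
Rounded: 94 Pa.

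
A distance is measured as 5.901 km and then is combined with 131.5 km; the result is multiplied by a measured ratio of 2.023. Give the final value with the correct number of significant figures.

278.0 km

5.901 km + 131.5 km = 137.401 km; the sum is limited to 1 decimal place (4 s.f.).
Carrying full precision, 137.401 × 2.023 = 277.962223 km; 2.023 has 4 s.f., so the result keeps min(4, 4) = 4 s.f.
Rounded to 4 significant figures: 278.0 km.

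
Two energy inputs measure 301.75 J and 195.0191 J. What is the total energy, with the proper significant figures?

496.77 J

301.75 J + 195.0191 J = 496.7691 J.
Addition/subtraction keeps the fewest decimal places: 301.75 → 2 decimal places, 195.0191 → 4 decimal places; limit is 2.
Rounded to 2 decimal places: 496.77 J.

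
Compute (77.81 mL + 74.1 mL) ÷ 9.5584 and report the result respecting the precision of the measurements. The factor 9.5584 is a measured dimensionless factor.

77.81 mL + 74.1 mL = 151.91 mL; the sum is limited to 1 decimal place (4 s.f.).
Carrying full precision, 151.91 ÷ 9.5584 = 15.8928272514… mL; 9.5584 has 5 s.f., so the result keeps min(4, 5) = 4 s.f.
Rounded to 4 significant figures: 15.89 mL.

15.89 mL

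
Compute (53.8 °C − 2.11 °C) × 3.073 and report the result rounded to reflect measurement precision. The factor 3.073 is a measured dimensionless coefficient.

53.8 °C − 2.11 °C = 51.69 °C; the difference is limited to 1 decimal place (3 s.f.).
Carrying full precision, 51.69 × 3.073 = 158.84337 °C; 3.073 has 4 s.f., so the result keeps min(3, 4) = 3 s.f.
Rounded to 3 significant figures: 159 °C.

159 °C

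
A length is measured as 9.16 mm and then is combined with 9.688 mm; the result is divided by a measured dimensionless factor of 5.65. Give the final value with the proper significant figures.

3.34 mm

9.16 mm + 9.688 mm = 18.848 mm; the sum is limited to 2 decimal places (4 s.f.).
Carrying full precision, 18.848 ÷ 5.65 = 3.33592920354… mm; 5.65 has 3 s.f., so the result keeps min(4, 3) = 3 s.f.
Rounded to 3 significant figures: 3.34 mm.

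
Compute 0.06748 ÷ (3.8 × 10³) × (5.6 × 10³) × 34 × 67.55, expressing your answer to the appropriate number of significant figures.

0.06748 ÷ (3.8 × 10³) × (5.6 × 10³) × 34 × 67.55 = 228.393518316…
Multiplication/division keeps the fewest significant figures: 0.06748 → 4 s.f., 3.8 × 10³ → 2 s.f., 5.6 × 10³ → 2 s.f., 34 → 2 s.f., 67.55 → 4 s.f.; limit is 2.
Rounded to 2 significant figures: 2.3 × 10².

2.3 × 10²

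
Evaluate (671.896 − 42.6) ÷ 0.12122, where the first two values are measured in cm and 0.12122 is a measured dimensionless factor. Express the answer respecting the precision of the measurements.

5191 cm

671.896 cm − 42.6 cm = 629.296 cm; the difference is limited to 1 decimal place (4 s.f.).
Carrying full precision, 629.296 ÷ 0.12122 = 5191.35456195… cm; 0.12122 has 5 s.f., so the result keeps min(4, 5) = 4 s.f.
Rounded to 4 significant figures: 5191 cm.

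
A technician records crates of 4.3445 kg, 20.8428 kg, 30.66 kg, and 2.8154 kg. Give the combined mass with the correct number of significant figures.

58.66 kg

4.3445 kg + 20.8428 kg + 30.66 kg + 2.8154 kg = 58.6627 kg.
Addition/subtraction keeps the fewest decimal places: 4.3445 → 4 decimal places, 20.8428 → 4 decimal places, 30.66 → 2 decimal places, 2.8154 → 4 decimal places; limit is 2.
Rounded to 2 decimal places: 58.66 kg.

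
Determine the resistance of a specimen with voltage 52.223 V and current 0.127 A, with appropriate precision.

4.11 × 10² Ω

resistance = 52.223 V ÷ 0.127 A = 411.204724409… Ω.
52.223 has 5 significant figures; 0.127 has 3.
Division/multiplication keeps the fewest: 3 significant figures.
Rounded: 4.11 × 10² Ω.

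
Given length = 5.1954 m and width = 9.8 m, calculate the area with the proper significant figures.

area = 5.1954 m × 9.8 m = 50.91492 m².
5.1954 has 5 significant figures; 9.8 has 2.
Division/multiplication keeps the fewest: 2 significant figures.
Rounded: 51 m².

51 m²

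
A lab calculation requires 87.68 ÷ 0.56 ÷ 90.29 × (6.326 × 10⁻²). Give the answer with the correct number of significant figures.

0.11

87.68 ÷ 0.56 ÷ 90.29 × (6.326 × 10⁻²) = 0.109698843409…
Multiplication/division keeps the fewest significant figures: 87.68 → 4 s.f., 0.56 → 2 s.f., 90.29 → 4 s.f., 6.326 × 10⁻² → 4 s.f.; limit is 2.
Rounded to 2 significant figures: 0.11.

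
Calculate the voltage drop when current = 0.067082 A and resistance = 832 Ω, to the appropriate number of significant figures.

55.8 V

voltage drop = 0.067082 A × 832 Ω = 55.812224 V.
0.067082 has 5 significant figures; 832 has 3.
Division/multiplication keeps the fewest: 3 significant figures.
Rounded: 55.8 V.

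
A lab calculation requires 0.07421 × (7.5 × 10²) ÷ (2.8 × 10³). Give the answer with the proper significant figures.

2.0 × 10⁻²

0.07421 × (7.5 × 10²) ÷ (2.8 × 10³) = 0.0198776785714…
Multiplication/division keeps the fewest significant figures: 0.07421 → 4 s.f., 7.5 × 10² → 2 s.f., 2.8 × 10³ → 2 s.f.; limit is 2.
Rounded to 2 significant figures: 2.0 × 10⁻².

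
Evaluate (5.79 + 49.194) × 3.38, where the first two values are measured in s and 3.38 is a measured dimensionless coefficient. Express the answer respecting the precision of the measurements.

5.79 s + 49.194 s = 54.984 s; the sum is limited to 2 decimal places (4 s.f.).
Carrying full precision, 54.984 × 3.38 = 185.84592 s; 3.38 has 3 s.f., so the result keeps min(4, 3) = 3 s.f.
Rounded to 3 significant figures: 186 s.

186 s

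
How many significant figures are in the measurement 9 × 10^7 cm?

9 × 10^7: in scientific notation every digit of the coefficient is significant.

1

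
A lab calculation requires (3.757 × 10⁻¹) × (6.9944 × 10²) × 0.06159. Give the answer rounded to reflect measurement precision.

(3.757 × 10⁻¹) × (6.9944 × 10²) × 0.06159 = 16.1845960567…
Multiplication/division keeps the fewest significant figures: 3.757 × 10⁻¹ → 4 s.f., 6.9944 × 10² → 5 s.f., 0.06159 → 4 s.f.; limit is 4.
Rounded to 4 significant figures: 16.18.

16.18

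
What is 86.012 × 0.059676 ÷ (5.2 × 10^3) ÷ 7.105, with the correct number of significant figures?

86.012 × 0.059676 ÷ (5.2 × 10^3) ÷ 7.105 = 0.00013892849326…
Multiplication/division keeps the fewest significant figures: 86.012 → 5 s.f., 0.059676 → 5 s.f., 5.2 × 10^3 → 2 s.f., 7.105 → 4 s.f.; limit is 2.
Rounded to 2 significant figures: 1.4 × 10^-4.

1.4 × 10^-4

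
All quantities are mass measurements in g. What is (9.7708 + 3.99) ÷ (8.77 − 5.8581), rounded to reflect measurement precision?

4.73

9.7708 + 3.99 = 13.7608, limited to 2 d.p. → 4 s.f.; 8.77 − 5.8581 = 2.9119, limited to 2 d.p. → 3 s.f.
Carrying full precision, 13.7608 ÷ 2.9119 = 4.72571173461…; keep min(4, 3) = 3 s.f.
Rounded to 3 significant figures: 4.73.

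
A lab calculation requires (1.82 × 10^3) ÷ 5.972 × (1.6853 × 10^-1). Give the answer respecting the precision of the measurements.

(1.82 × 10^3) ÷ 5.972 × (1.6853 × 10^-1) = 51.3604487609…
Multiplication/division keeps the fewest significant figures: 1.82 × 10^3 → 3 s.f., 5.972 → 4 s.f., 1.6853 × 10^-1 → 5 s.f.; limit is 3.
Rounded to 3 significant figures: 51.4.

51.4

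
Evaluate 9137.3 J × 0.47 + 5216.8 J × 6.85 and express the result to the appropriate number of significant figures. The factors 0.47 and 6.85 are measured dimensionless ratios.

4.00 × 10^4 J

9137.3 × 0.47 = 4294.531 → 4.3 × 10^3 J (2 s.f., last digit at the 10^2 place).
5216.8 × 6.85 = 35735.08 → 3.57 × 10^4 J (3 s.f., last digit at the 10^2 place).
Sum: 40029.611 J; keep the coarser place, 10^2.
Result: 4.00 × 10^4 J.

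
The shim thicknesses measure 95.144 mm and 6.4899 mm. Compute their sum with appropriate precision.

101.634 mm

95.144 mm + 6.4899 mm = 101.6339 mm.
Addition/subtraction keeps the fewest decimal places: 95.144 → 3 decimal places, 6.4899 → 4 decimal places; limit is 3.
Rounded to 3 decimal places: 101.634 mm.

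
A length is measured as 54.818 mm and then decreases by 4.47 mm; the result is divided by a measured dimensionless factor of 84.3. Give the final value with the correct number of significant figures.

54.818 mm − 4.47 mm = 50.348 mm; the difference is limited to 2 decimal places (4 s.f.).
Carrying full precision, 50.348 ÷ 84.3 = 0.597247924081… mm; 84.3 has 3 s.f., so the result keeps min(4, 3) = 3 s.f.
Rounded to 3 significant figures: 5.97 × 10⁻¹ mm.

5.97 × 10⁻¹ mm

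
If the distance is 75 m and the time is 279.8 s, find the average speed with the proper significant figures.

0.27 m/s

average speed = 75 m ÷ 279.8 s = 0.268048606147… m/s.
75 has 2 significant figures; 279.8 has 4.
Division/multiplication keeps the fewest: 2 significant figures.
Rounded: 0.27 m/s.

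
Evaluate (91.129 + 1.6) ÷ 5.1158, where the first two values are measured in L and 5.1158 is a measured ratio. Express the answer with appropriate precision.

18.1 L

91.129 L + 1.6 L = 92.729 L; the sum is limited to 1 decimal place (3 s.f.).
Carrying full precision, 92.729 ÷ 5.1158 = 18.1260017984… L; 5.1158 has 5 s.f., so the result keeps min(3, 5) = 3 s.f.
Rounded to 3 significant figures: 18.1 L.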